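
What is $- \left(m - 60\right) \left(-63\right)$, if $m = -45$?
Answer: $-6615$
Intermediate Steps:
$- \left(m - 60\right) \left(-63\right) = - \left(-45 - 60\right) \left(-63\right) = - \left(-105\right) \left(-63\right) = \left(-1\right) 6615 = -6615$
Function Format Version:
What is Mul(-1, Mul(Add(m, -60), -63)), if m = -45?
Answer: -6615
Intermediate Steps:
Mul(-1, Mul(Add(m, -60), -63)) = Mul(-1, Mul(Add(-45, -60), -63)) = Mul(-1, Mul(-105, -63)) = Mul(-1, 6615) = -6615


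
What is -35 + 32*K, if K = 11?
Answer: 317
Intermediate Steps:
-35 + 32*K = -35 + 32*11 = -35 + 352 = 317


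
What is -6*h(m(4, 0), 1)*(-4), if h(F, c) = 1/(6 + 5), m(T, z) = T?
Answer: 24/11 ≈ 2.1818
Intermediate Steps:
h(F, c) = 1/11
-6*h(m(4, 0), 1)*(-4) = -6*1/11*(-4) = -6/11*(-4) = 24/11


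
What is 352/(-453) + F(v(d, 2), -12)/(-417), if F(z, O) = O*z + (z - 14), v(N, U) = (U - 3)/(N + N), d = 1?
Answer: -31763/41978 ≈ -0.75666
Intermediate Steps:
v(N, U) = (-3 + U)/(2*N) (v(N, U) = (-3 + U)/((2*N)) = (-3 + U)*(1/(2*N)) = (-3 + U)/(2*N))
F(z, O) = -14 + z + O*z (F(z, O) = O*z + (-14 + z) = -14 + z + O*z)
352/(-453) + F(v(d, 2), -12)/(-417) = 352/(-453) + (-14 + (½)*(-3 + 2)/1 - 6*(-3 + 2)/1)/(-417) = 352*(-1/453) + (-14 + (½)*1*(-1) - 6*(-1))*(-1/417) = -352/453 + (-14 - ½ - 12*(-½))*(-1/417) = -352/453 + (-14 - ½ + 6)*(-1/417) = -352/453 - 17/2*(-1/417) = -352/453 + 17/834 = -31763/41978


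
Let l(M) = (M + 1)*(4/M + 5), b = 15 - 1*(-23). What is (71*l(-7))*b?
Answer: -501828/7 ≈ -71690.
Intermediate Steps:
b = 38 (b = 15 + 23 = 38)
l(M) = (1 + M)*(5 + 4/M)
(71*l(-7))*b = (71*(9 + 4/(-7) + 5*(-7)))*38 = (71*(9 + 4*(-⅐) - 35))*38 = (71*(9 - 4/7 - 35))*38 = (71*(-186/7))*38 = -13206/7*38 = -501828/7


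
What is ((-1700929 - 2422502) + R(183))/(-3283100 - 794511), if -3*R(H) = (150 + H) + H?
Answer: 4123603/4077611 ≈ 1.0113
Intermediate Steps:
R(H) = -50 - 2*H/3 (R(H) = -((150 + H) + H)/3 = -(150 + 2*H)/3 = -50 - 2*H/3)
((-1700929 - 2422502) + R(183))/(-3283100 - 794511) = ((-1700929 - 2422502) + (-50 - 2/3*183))/(-3283100 - 794511) = (-4123431 + (-50 - 122))/(-4077611) = (-4123431 - 172)*(-1/4077611) = -4123603*(-1/4077611) = 4123603/4077611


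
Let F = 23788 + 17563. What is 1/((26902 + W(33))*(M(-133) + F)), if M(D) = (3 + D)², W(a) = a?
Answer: 1/1568990685 ≈ 6.3735e-10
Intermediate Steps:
F = 41351
1/((26902 + W(33))*(M(-133) + F)) = 1/((26902 + 33)*((3 - 133)² + 41351)) = 1/(26935*((-130)² + 41351)) = 1/(26935*(16900 + 41351)) = 1/(26935*58251) = 1/1568990685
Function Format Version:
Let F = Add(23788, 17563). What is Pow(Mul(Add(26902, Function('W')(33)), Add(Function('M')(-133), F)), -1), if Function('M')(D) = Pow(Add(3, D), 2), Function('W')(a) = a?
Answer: Rational(1, 1568990685) ≈ 6.3735e-10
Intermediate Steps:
F = 41351
Pow(Mul(Add(26902, Function('W')(33)), Add(Function('M')(-133), F)), -1) = Pow(Mul(Add(26902, 33), Add(Pow(Add(3, -133), 2), 41351)), -1) = Pow(Mul(26935, Add(Pow(-130, 2), 41351)), -1) = Pow(Mul(26935, Add(16900, 41351)), -1) = Pow(Mul(26935, 58251), -1) = Pow(1568990685, -1) = Rational(1, 1568990685)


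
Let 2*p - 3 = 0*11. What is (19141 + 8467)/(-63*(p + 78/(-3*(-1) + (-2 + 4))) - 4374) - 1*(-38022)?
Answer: 2072417206/54513 ≈ 38017.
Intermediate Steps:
p = 3/2 (p = 3/2 + (0*11)/2 = 3/2 + (½)*0 = 3/2 + 0 = 3/2 ≈ 1.5000)
(19141 + 8467)/(-63*(p + 78/(-3*(-1) + (-2 + 4))) - 4374) - 1*(-38022) = (19141 + 8467)/(-63*(3/2 + 78/(-3*(-1) + (-2 + 4))) - 4374) - 1*(-38022) = 27608/(-63*(3/2 + 78/(3 + 2)) - 4374) + 38022 = 27608/(-63*(3/2 + 78/5) - 4374) + 38022 = 27608/(-63*171/10 - 4374) + 38022 = 27608/(-10773/10 - 4374) + 38022 = 27608/(-54513/10) + 38022 = 27608*(-10/54513) + 38022 = -276080/54513 + 38022 = 2072417206/54513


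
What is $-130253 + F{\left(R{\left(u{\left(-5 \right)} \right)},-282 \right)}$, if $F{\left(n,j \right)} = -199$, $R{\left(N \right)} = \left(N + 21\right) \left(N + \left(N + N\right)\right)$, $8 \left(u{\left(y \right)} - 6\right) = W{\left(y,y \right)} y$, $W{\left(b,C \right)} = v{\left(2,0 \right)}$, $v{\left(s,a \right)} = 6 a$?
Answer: $-130452$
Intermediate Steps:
$W{\left(b,C \right)} = 0$ ($W{\left(b,C \right)} = 6 \cdot 0 = 0$)
$u{\left(y \right)} = 6$ ($u{\left(y \right)} = 6 + \frac{0 y}{8} = 6 + \frac{1}{8} \cdot 0 = 6 + 0 = 6$)
$R{\left(N \right)} = 3 N \left(21 + N\right)$ ($R{\left(N \right)} = \left(21 + N\right) \left(N + 2 N\right) = \left(21 + N\right) 3 N = 3 N \left(21 + N\right)$)
$-130253 + F{\left(R{\left(u{\left(-5 \right)} \right)},-282 \right)} = -130253 - 199 = -130452$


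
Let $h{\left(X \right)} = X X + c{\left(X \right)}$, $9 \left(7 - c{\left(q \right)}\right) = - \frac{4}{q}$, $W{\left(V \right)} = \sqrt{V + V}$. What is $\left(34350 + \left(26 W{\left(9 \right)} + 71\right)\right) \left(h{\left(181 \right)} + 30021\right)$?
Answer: $\frac{3520692952985}{1629} + \frac{2659365410 \sqrt{2}}{543} \approx 2.1682 \cdot 10^{9}$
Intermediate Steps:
$W{\left(V \right)} = \sqrt{2} \sqrt{V}$ ($W{\left(V \right)} = \sqrt{2 V} = \sqrt{2} \sqrt{V}$)
$c{\left(q \right)} = 7 + \frac{4}{9 q}$ ($c{\left(q \right)} = 7 - \frac{\left(-4\right) \frac{1}{q}}{9} = 7 + \frac{4}{9 q}$)
$h{\left(X \right)} = 7 + X^{2} + \frac{4}{9 X}$ ($h{\left(X \right)} = X X + \left(7 + \frac{4}{9 X}\right) = X^{2} + \left(7 + \frac{4}{9 X}\right) = 7 + X^{2} + \frac{4}{9 X}$)
$\left(34350 + \left(26 W{\left(9 \right)} + 71\right)\right) \left(h{\left(181 \right)} + 30021\right) = \left(34350 + \left(26 \sqrt{2} \sqrt{9} + 71\right)\right) \left(\left(7 + 181^{2} + \frac{4}{9 \cdot 181}\right) + 30021\right) = \left(34350 + \left(26 \sqrt{2} \cdot 3 + 71\right)\right) \left(\left(7 + 32761 + \frac{4}{9} \cdot \frac{1}{181}\right) + 30021\right) = \left(34350 + \left(26 \cdot 3 \sqrt{2} + 71\right)\right) \left(\left(7 + 32761 + \frac{4}{1629}\right) + 30021\right) = \left(34350 + \left(78 \sqrt{2} + 71\right)\right) \left(\frac{53379076}{1629} + 30021\right) = \left(34350 + \left(71 + 78 \sqrt{2}\right)\right) \frac{102283285}{1629} = \left(34421 + 78 \sqrt{2}\right) \frac{102283285}{1629} = \frac{3520692952985}{1629} + \frac{2659365410 \sqrt{2}}{543}$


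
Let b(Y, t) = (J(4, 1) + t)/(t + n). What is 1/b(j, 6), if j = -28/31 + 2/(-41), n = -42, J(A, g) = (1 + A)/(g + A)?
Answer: -36/7 ≈ -5.1429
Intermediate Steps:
J(A, g) = (1 + A)/(A + g)
j = -1210/1271 (j = -28*1/31 + 2*(-1/41) = -28/31 - 2/41 = -1210/1271 ≈ -0.95201)
b(Y, t) = (1 + t)/(-42 + t) (b(Y, t) = ((1 + 4)/(4 + 1) + t)/(t - 42) = (5/5 + t)/(-42 + t) = ((⅕)*5 + t)/(-42 + t) = (1 + t)/(-42 + t))
1/b(j, 6) = 1/((1 + 6)/(-42 + 6)) = 1/(7/(-36)) = 1/(-1/36*7) = 1/(-7/36) = -36/7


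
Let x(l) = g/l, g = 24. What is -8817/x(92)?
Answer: -67597/2 ≈ -33799.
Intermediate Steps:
x(l) = 24/l
-8817/x(92) = -8817/(24/92) = -8817/(24*(1/92)) = -8817/6/23 = -8817*23/6 = -67597/2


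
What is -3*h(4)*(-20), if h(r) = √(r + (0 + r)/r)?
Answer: 60*√5 ≈ 134.16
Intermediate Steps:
h(r) = √(1 + r) (h(r) = √(r + r/r) = √(r + 1) = √(1 + r))
-3*h(4)*(-20) = -3*√(1 + 4)*(-20) = -3*√5*(-20) = 60*√5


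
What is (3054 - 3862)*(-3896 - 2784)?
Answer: 5397440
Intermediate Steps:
(3054 - 3862)*(-3896 - 2784) = -808*(-6680) = 5397440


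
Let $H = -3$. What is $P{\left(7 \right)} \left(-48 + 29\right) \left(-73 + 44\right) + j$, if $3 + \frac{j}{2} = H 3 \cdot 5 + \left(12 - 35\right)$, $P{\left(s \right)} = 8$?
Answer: $4266$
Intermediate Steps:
$j = -142$ ($j = -6 + 2 \left(\left(-3\right) 3 \cdot 5 + \left(12 - 35\right)\right) = -6 + 2 \left(\left(-9\right) 5 + \left(12 - 35\right)\right) = -6 + 2 \left(-45 - 23\right) = -6 + 2 \left(-68\right) = -6 - 136 = -142$)
$P{\left(7 \right)} \left(-48 + 29\right) \left(-73 + 44\right) + j = 8 \left(-48 + 29\right) \left(-73 + 44\right) - 142 = 8 \left(\left(-19\right) \left(-29\right)\right) - 142 = 8 \cdot 551 - 142 = 4408 - 142 = 4266$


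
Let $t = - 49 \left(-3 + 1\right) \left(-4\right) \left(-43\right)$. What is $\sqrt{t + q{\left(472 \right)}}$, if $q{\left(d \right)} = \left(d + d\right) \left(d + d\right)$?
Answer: $6 \sqrt{25222} \approx 952.89$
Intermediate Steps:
$t = 16856$ ($t = - 49 \left(\left(-2\right) \left(-4\right)\right) \left(-43\right) = \left(-49\right) 8 \left(-43\right) = \left(-392\right) \left(-43\right) = 16856$)
$q{\left(d \right)} = 4 d^{2}$ ($q{\left(d \right)} = 2 d 2 d = 4 d^{2}$)
$\sqrt{t + q{\left(472 \right)}} = \sqrt{16856 + 4 \cdot 472^{2}} = \sqrt{16856 + 4 \cdot 222784} = \sqrt{16856 + 891136} = \sqrt{907992} = 6 \sqrt{25222}$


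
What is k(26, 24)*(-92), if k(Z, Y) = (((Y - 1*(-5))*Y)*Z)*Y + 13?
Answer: -39957164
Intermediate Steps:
k(Z, Y) = 13 + Z*Y²*(5 + Y) (k(Z, Y) = (((Y + 5)*Y)*Z)*Y + 13 = (((5 + Y)*Y)*Z)*Y + 13 = ((Y*(5 + Y))*Z)*Y + 13 = (Y*Z*(5 + Y))*Y + 13 = Z*Y²*(5 + Y) + 13 = 13 + Z*Y²*(5 + Y))
k(26, 24)*(-92) = (13 + 26*24³ + 5*26*24²)*(-92) = (13 + 26*13824 + 5*26*576)*(-92) = (13 + 359424 + 74880)*(-92) = 434317*(-92) = -39957164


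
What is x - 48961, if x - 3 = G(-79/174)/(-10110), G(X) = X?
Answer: -86123976041/1759140 ≈ -48958.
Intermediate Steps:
x = 5277499/1759140 (x = 3 - 79/174/(-10110) = 3 - 79*1/174*(-1/10110) = 3 - 79/174*(-1/10110) = 3 + 79/1759140 = 5277499/1759140 ≈ 3.0000)
x - 48961 = 5277499/1759140 - 48961 = -86123976041/1759140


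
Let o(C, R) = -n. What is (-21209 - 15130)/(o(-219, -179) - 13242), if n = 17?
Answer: 36339/13259 ≈ 2.7407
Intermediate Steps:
o(C, R) = -17 (o(C, R) = -1*17 = -17)
(-21209 - 15130)/(o(-219, -179) - 13242) = (-21209 - 15130)/(-17 - 13242) = -36339/(-13259) = -36339*(-1/13259) = 36339/13259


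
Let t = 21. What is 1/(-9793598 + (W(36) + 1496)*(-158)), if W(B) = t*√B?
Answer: -1/10049874 ≈ -9.9504e-8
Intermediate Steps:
W(B) = 21*√B
1/(-9793598 + (W(36) + 1496)*(-158)) = 1/(-9793598 + (21*√36 + 1496)*(-158)) = 1/(-9793598 + (21*6 + 1496)*(-158)) = 1/(-9793598 + (126 + 1496)*(-158)) = 1/(-9793598 + 1622*(-158)) = 1/(-9793598 - 256276) = 1/(-10049874) = -1/10049874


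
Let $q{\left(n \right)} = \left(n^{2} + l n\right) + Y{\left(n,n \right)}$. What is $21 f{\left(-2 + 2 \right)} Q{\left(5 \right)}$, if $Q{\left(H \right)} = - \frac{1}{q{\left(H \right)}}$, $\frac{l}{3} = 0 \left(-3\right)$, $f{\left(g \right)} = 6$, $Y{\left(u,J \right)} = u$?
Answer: $- \frac{21}{5} \approx -4.2$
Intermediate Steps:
$l = 0$ ($l = 3 \cdot 0 \left(-3\right) = 3 \cdot 0 = 0$)
$q{\left(n \right)} = n + n^{2}$ ($q{\left(n \right)} = \left(n^{2} + 0 n\right) + n = \left(n^{2} + 0\right) + n = n^{2} + n = n + n^{2}$)
$Q{\left(H \right)} = - \frac{1}{H \left(1 + H\right)}$
$21 f{\left(-2 + 2 \right)} Q{\left(5 \right)} = 21 \cdot 6 \left(- \frac{1}{5 \left(1 + 5\right)}\right) = 126 \left(\left(-1\right) \frac{1}{5} \cdot \frac{1}{6}\right) = 126 \left(- \frac{1}{30}\right) = - \frac{21}{5}$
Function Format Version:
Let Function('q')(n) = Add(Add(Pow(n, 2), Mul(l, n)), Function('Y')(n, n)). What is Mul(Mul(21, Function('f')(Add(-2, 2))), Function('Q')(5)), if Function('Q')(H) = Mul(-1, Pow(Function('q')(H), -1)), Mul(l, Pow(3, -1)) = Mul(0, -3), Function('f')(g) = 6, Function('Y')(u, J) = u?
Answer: Rational(-21, 5) ≈ -4.2000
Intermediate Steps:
l = 0 (l = Mul(3, Mul(0, -3)) = Mul(3, 0) = 0)
Function('q')(n) = Add(n, Pow(n, 2)) (Function('q')(n) = Add(Add(Pow(n, 2), Mul(0, n)), n) = Add(Add(Pow(n, 2), 0), n) = Add(Pow(n, 2), n) = Add(n, Pow(n, 2)))
Function('Q')(H) = Mul(-1, Pow(H, -1), Pow(Add(1, H), -1)) (Function('Q')(H) = Mul(-1, Pow(Mul(H, Add(1, H)), -1)) = Mul(-1, Mul(Pow(H, -1), Pow(Add(1, H), -1))) = Mul(-1, Pow(H, -1), Pow(Add(1, H), -1)))
Mul(Mul(21, Function('f')(Add(-2, 2))), Function('Q')(5)) = Mul(Mul(21, 6), Mul(-1, Pow(5, -1), Pow(Add(1, 5), -1))) = Mul(126, Mul(-1, Rational(1, 5), Pow(6, -1))) = Mul(126, Mul(-1, Rational(1, 5), Rational(1, 6))) = Mul(126, Rational(-1, 30)) = Rational(-21, 5)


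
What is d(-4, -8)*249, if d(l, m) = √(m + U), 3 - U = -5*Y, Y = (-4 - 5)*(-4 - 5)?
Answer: 4980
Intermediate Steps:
Y = 81 (Y = -9*(-9) = 81)
U = 408 (U = 3 - (-5)*81 = 3 - 1*(-405) = 3 + 405 = 408)
d(l, m) = √(408 + m) (d(l, m) = √(m + 408) = √(408 + m))
d(-4, -8)*249 = √(408 - 8)*249 = √400*249 = 20*249 = 4980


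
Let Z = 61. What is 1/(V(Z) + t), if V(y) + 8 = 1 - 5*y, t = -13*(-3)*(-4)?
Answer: -1/468 ≈ -0.0021368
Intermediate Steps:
t = -156 (t = 39*(-4) = -156)
V(y) = -7 - 5*y (V(y) = -8 + (1 - 5*y) = -7 - 5*y)
1/(V(Z) + t) = 1/((-7 - 5*61) - 156) = 1/((-7 - 305) - 156) = 1/(-312 - 156) = 1/(-468) = -1/468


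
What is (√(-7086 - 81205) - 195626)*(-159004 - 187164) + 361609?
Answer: 67719822777 - 346168*I*√88291 ≈ 6.772e+10 - 1.0286e+8*I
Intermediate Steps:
(√(-7086 - 81205) - 195626)*(-159004 - 187164) + 361609 = (√(-88291) - 195626)*(-346168) + 361609 = (I*√88291 - 195626)*(-346168) + 361609 = (-195626 + I*√88291)*(-346168) + 361609 = (67719461168 - 346168*I*√88291) + 361609 = 67719822777 - 346168*I*√88291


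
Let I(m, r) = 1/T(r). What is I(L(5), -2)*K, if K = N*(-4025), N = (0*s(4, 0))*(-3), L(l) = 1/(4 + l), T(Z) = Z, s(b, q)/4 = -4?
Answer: 0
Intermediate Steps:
s(b, q) = -16 (s(b, q) = 4*(-4) = -16)
N = 0 (N = (0*(-16))*(-3) = 0*(-3) = 0)
I(m, r) = 1/r
K = 0 (K = 0*(-4025) = 0)
I(L(5), -2)*K = 0/(-2) = -1/2*0 = 0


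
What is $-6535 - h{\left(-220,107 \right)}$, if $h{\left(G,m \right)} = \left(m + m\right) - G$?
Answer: $-6969$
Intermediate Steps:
$h{\left(G,m \right)} = - G + 2 m$ ($h{\left(G,m \right)} = 2 m - G = - G + 2 m$)
$-6535 - h{\left(-220,107 \right)} = -6535 - \left(\left(-1\right) \left(-220\right) + 2 \cdot 107\right) = -6535 - \left(220 + 214\right) = -6535 - 434 = -6969$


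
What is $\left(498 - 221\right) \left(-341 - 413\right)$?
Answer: $-208858$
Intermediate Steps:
$\left(498 - 221\right) \left(-341 - 413\right) = 277 \left(-754\right) = -208858$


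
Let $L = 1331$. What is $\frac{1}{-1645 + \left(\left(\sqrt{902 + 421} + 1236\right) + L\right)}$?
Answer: $\frac{922}{848761} - \frac{21 \sqrt{3}}{848761} \approx 0.0010434$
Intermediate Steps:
$\frac{1}{-1645 + \left(\left(\sqrt{902 + 421} + 1236\right) + L\right)} = \frac{1}{-1645 + \left(\left(\sqrt{902 + 421} + 1236\right) + 1331\right)} = \frac{1}{-1645 + \left(\left(\sqrt{1323} + 1236\right) + 1331\right)} = \frac{1}{-1645 + \left(\left(21 \sqrt{3} + 1236\right) + 1331\right)} = \frac{1}{-1645 + \left(\left(1236 + 21 \sqrt{3}\right) + 1331\right)} = \frac{1}{-1645 + \left(2567 + 21 \sqrt{3}\right)} = \frac{1}{922 + 21 \sqrt{3}}$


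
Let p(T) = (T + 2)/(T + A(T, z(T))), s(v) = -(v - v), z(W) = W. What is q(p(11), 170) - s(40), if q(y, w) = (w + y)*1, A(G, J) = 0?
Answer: 1883/11 ≈ 171.18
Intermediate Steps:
s(v) = 0 (s(v) = -1*0 = 0)
p(T) = (2 + T)/T (p(T) = (T + 2)/(T + 0) = (2 + T)/T)
q(y, w) = w + y
q(p(11), 170) - s(40) = (170 + (2 + 11)/11) - 1*0 = (170 + (1/11)*13) + 0 = (170 + 13/11) + 0 = 1883/11 + 0 = 1883/11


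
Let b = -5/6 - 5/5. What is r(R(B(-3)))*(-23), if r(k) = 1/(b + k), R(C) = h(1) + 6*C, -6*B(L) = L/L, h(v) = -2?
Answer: 138/29 ≈ 4.7586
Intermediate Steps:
b = -11/6 (b = -5*1/6 - 5*1/5 = -5/6 - 1 = -11/6 ≈ -1.8333)
B(L) = -1/6 (B(L) = -L/(6*L) = -1/6*1 = -1/6)
R(C) = -2 + 6*C
r(k) = 1/(-11/6 + k)
r(R(B(-3)))*(-23) = (6/(-11 + 6*(-2 + 6*(-1/6))))*(-23) = (6/(-11 + 6*(-2 - 1)))*(-23) = (6/(-11 + 6*(-3)))*(-23) = (6/(-11 - 18))*(-23) = (6/(-29))*(-23) = (6*(-1/29))*(-23) = -6/29*(-23) = 138/29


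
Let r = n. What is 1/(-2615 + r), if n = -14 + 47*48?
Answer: -1/373 ≈ -0.0026810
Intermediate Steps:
n = 2242 (n = -14 + 2256 = 2242)
r = 2242
1/(-2615 + r) = 1/(-2615 + 2242) = 1/(-373) = -1/373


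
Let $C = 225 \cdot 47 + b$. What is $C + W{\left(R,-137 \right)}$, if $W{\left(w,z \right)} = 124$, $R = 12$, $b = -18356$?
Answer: $-7657$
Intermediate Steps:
$C = -7781$ ($C = 225 \cdot 47 - 18356 = 10575 - 18356 = -7781$)
$C + W{\left(R,-137 \right)} = -7781 + 124 = -7657$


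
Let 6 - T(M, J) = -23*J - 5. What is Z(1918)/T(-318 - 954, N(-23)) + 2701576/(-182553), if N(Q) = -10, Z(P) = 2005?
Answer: -106407101/4442123 ≈ -23.954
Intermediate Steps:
T(M, J) = 11 + 23*J (T(M, J) = 6 - (-23*J - 5) = 6 - (-5 - 23*J) = 6 + (5 + 23*J) = 11 + 23*J)
Z(1918)/T(-318 - 954, N(-23)) + 2701576/(-182553) = 2005/(11 + 23*(-10)) + 2701576/(-182553) = 2005/(11 - 230) + 2701576*(-1/182553) = 2005/(-219) - 2701576/182553 = 2005*(-1/219) - 2701576/182553 = -2005/219 - 2701576/182553 = -106407101/4442123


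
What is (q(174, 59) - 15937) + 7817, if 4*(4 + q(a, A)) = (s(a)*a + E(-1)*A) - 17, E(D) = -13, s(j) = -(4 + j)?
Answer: -16063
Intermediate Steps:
s(j) = -4 - j
q(a, A) = -33/4 - 13*A/4 + a*(-4 - a)/4 (q(a, A) = -4 + (((-4 - a)*a - 13*A) - 17)/4 = -4 + ((a*(-4 - a) - 13*A) - 17)/4 = -4 + ((-13*A + a*(-4 - a)) - 17)/4 = -4 + (-17 - 13*A + a*(-4 - a))/4 = -4 + (-17/4 - 13*A/4 + a*(-4 - a)/4) = -33/4 - 13*A/4 + a*(-4 - a)/4)
(q(174, 59) - 15937) + 7817 = ((-33/4 - 13/4*59 - 1/4*174*(4 + 174)) - 15937) + 7817 = ((-33/4 - 767/4 - 1/4*174*178) - 15937) + 7817 = ((-33/4 - 767/4 - 7743) - 15937) + 7817 = (-7943 - 15937) + 7817 = -23880 + 7817 = -16063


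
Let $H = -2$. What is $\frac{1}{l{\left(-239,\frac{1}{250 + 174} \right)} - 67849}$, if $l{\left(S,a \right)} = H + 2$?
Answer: $- \frac{1}{67849} \approx -1.4739 \cdot 10^{-5}$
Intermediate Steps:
$l{\left(S,a \right)} = 0$ ($l{\left(S,a \right)} = -2 + 2 = 0$)
$\frac{1}{l{\left(-239,\frac{1}{250 + 174} \right)} - 67849} = \frac{1}{0 - 67849} = \frac{1}{-67849} = - \frac{1}{67849}$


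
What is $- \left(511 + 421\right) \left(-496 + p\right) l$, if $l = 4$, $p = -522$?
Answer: $3795104$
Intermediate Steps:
$- \left(511 + 421\right) \left(-496 + p\right) l = - \left(511 + 421\right) \left(-496 - 522\right) 4 = - 932 \left(-1018\right) 4 = - \left(-948776\right) 4 = \left(-1\right) \left(-3795104\right) = 3795104$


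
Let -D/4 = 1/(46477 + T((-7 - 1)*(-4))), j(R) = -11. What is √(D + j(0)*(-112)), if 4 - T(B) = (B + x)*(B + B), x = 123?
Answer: 2*√411705633507/36561 ≈ 35.100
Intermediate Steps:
T(B) = 4 - 2*B*(123 + B) (T(B) = 4 - (B + 123)*(B + B) = 4 - (123 + B)*2*B = 4 - 2*B*(123 + B))
D = -4/36561 (D = -4/(46477 + (4 - 246*(-7 - 1)*(-4) - 2*16*(-7 - 1)²)) = -4/(46477 + (4 - (-1968)*(-4) - 2*(-8*(-4))²)) = -4/(46477 + (4 - 246*32 - 2*32²)) = -4/(46477 + (4 - 7872 - 2*1024)) = -4/(46477 + (4 - 7872 - 2048)) = -4/(46477 - 9916) = -4/36561 ≈ -0.00010941)
√(D + j(0)*(-112)) = √(-4/36561 - 11*(-112)) = √(-4/36561 + 1232) = √(45043148/36561) = 2*√411705633507/36561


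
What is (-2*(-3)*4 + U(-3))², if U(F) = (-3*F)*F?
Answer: 9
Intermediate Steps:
U(F) = -3*F²
(-2*(-3)*4 + U(-3))² = (-2*(-3)*4 - 3*(-3)²)² = (6*4 - 3*9)² = (24 - 27)² = (-3)² = 9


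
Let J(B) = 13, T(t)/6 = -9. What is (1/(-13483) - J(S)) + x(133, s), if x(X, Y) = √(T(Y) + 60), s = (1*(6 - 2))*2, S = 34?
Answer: -175280/13483 + √6 ≈ -10.551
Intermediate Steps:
T(t) = -54 (T(t) = 6*(-9) = -54)
s = 8 (s = (1*4)*2 = 4*2 = 8)
x(X, Y) = √6 (x(X, Y) = √(-54 + 60) = √6)
(1/(-13483) - J(S)) + x(133, s) = (1/(-13483) - 1*13) + √6 = (-1/13483 - 13) + √6 = -175280/13483 + √6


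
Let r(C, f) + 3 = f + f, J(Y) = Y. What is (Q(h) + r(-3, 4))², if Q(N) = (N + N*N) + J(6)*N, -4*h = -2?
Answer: 1225/16 ≈ 76.563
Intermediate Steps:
h = ½ (h = -¼*(-2) = ½ ≈ 0.50000)
r(C, f) = -3 + 2*f (r(C, f) = -3 + (f + f) = -3 + 2*f)
Q(N) = N² + 7*N (Q(N) = (N + N*N) + 6*N = (N + N²) + 6*N = N² + 7*N)
(Q(h) + r(-3, 4))² = ((7 + ½)/2 + (-3 + 2*4))² = ((½)*(15/2) + (-3 + 8))² = (15/4 + 5)² = (35/4)² = 1225/16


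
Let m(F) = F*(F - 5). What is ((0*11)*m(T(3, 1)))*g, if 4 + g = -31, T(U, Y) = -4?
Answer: 0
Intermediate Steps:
m(F) = F*(-5 + F)
g = -35 (g = -4 - 31 = -35)
((0*11)*m(T(3, 1)))*g = ((0*11)*(-4*(-5 - 4)))*(-35) = (0*(-4*(-9)))*(-35) = (0*36)*(-35) = 0*(-35) = 0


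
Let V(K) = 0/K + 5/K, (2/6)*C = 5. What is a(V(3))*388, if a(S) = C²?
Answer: 87300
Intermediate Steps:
C = 15 (C = 3*5 = 15)
V(K) = 5/K (V(K) = 0 + 5/K = 5/K)
a(S) = 225 (a(S) = 15² = 225)
a(V(3))*388 = 225*388 = 87300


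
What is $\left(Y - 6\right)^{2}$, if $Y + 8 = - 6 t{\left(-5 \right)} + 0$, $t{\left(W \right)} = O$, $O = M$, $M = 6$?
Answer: $2500$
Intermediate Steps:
$O = 6$
$t{\left(W \right)} = 6$
$Y = -44$ ($Y = -8 + \left(\left(-6\right) 6 + 0\right) = -8 + \left(-36 + 0\right) = -8 - 36 = -44$)
$\left(Y - 6\right)^{2} = \left(-44 - 6\right)^{2} = \left(-50\right)^{2} = 2500$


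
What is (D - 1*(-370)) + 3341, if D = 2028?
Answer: 5739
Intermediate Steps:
(D - 1*(-370)) + 3341 = (2028 - 1*(-370)) + 3341 = (2028 + 370) + 3341 = 2398 + 3341 = 5739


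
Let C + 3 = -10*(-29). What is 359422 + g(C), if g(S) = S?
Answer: 359709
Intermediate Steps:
C = 287 (C = -3 - 10*(-29) = -3 + 290 = 287)
359422 + g(C) = 359422 + 287 = 359709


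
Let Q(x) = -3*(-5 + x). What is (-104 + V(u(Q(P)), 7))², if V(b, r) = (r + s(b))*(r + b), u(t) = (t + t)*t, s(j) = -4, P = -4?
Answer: 18412681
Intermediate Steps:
Q(x) = 15 - 3*x
u(t) = 2*t² (u(t) = (2*t)*t = 2*t²)
V(b, r) = (-4 + r)*(b + r) (V(b, r) = (r - 4)*(r + b) = (-4 + r)*(b + r))
(-104 + V(u(Q(P)), 7))² = (-104 + (7² - 8*(15 - 3*(-4))² - 4*7 + (2*(15 - 3*(-4))²)*7))² = (-104 + (49 - 8*(15 + 12)² - 28 + (2*(15 + 12)²)*7))² = (-104 + (49 - 8*27² - 28 + (2*27²)*7))² = (-104 + (49 - 8*729 - 28 + (2*729)*7))² = (-104 + (49 - 4*1458 - 28 + 1458*7))² = (-104 + (49 - 5832 - 28 + 10206))² = (-104 + 4395)² = 4291² = 18412681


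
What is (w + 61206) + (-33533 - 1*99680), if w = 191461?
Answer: 119454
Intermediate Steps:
(w + 61206) + (-33533 - 1*99680) = (191461 + 61206) + (-33533 - 1*99680) = 252667 + (-33533 - 99680) = 252667 - 133213 = 119454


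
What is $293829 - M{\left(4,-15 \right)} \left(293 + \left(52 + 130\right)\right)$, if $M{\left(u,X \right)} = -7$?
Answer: $297154$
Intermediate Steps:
$293829 - M{\left(4,-15 \right)} \left(293 + \left(52 + 130\right)\right) = 293829 - - 7 \left(293 + \left(52 + 130\right)\right) = 293829 - - 7 \left(293 + 182\right) = 293829 - \left(-7\right) 475 = 293829 - -3325 = 293829 + 3325 = 297154$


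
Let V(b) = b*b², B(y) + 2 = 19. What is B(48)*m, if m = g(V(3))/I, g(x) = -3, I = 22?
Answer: -51/22 ≈ -2.3182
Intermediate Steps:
B(y) = 17 (B(y) = -2 + 19 = 17)
V(b) = b³
m = -3/22 ≈ -0.13636
B(48)*m = 17*(-3/22) = -51/22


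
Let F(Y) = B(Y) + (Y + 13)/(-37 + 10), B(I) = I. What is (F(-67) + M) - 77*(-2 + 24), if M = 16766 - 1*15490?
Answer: -483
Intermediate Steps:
M = 1276 (M = 16766 - 15490 = 1276)
F(Y) = -13/27 + 26*Y/27 (F(Y) = Y + (Y + 13)/(-37 + 10) = Y + (13 + Y)/(-27) = Y + (13 + Y)*(-1/27) = Y + (-13/27 - Y/27) = -13/27 + 26*Y/27)
(F(-67) + M) - 77*(-2 + 24) = ((-13/27 + (26/27)*(-67)) + 1276) - 77*(-2 + 24) = ((-13/27 - 1742/27) + 1276) - 77*22 = (-65 + 1276) - 1694 = 1211 - 1694 = -483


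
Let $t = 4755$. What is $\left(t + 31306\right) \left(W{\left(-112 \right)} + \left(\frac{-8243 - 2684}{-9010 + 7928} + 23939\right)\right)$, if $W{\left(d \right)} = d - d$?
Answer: $\frac{934445988425}{1082} \approx 8.6363 \cdot 10^{8}$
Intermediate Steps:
$W{\left(d \right)} = 0$
$\left(t + 31306\right) \left(W{\left(-112 \right)} + \left(\frac{-8243 - 2684}{-9010 + 7928} + 23939\right)\right) = \left(4755 + 31306\right) \left(0 + \left(\frac{-8243 - 2684}{-9010 + 7928} + 23939\right)\right) = 36061 \left(0 + \left(- \frac{10927}{-1082} + 23939\right)\right) = 36061 \left(0 + \left(\left(-10927\right) \left(- \frac{1}{1082}\right) + 23939\right)\right) = 36061 \left(0 + \left(\frac{10927}{1082} + 23939\right)\right) = 36061 \left(0 + \frac{25912925}{1082}\right) = 36061 \cdot \frac{25912925}{1082} = \frac{934445988425}{1082}$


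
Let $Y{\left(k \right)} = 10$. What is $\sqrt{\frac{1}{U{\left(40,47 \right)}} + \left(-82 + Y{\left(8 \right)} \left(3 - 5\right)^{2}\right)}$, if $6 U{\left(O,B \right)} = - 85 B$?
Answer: $\frac{6 i \sqrt{18620695}}{3995} \approx 6.4809 i$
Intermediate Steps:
$U{\left(O,B \right)} = - \frac{85 B}{6}$ ($U{\left(O,B \right)} = \frac{\left(-85\right) B}{6} = - \frac{85 B}{6}$)
$\sqrt{\frac{1}{U{\left(40,47 \right)}} + \left(-82 + Y{\left(8 \right)} \left(3 - 5\right)^{2}\right)} = \sqrt{\frac{1}{\left(- \frac{85}{6}\right) 47} - \left(82 - 10 \left(3 - 5\right)^{2}\right)} = \sqrt{\frac{1}{- \frac{3995}{6}} - \left(82 - 10 \left(-2\right)^{2}\right)} = \sqrt{- \frac{6}{3995} + \left(-82 + 10 \cdot 4\right)} = \sqrt{- \frac{6}{3995} + \left(-82 + 40\right)} = \sqrt{- \frac{6}{3995} - 42} = \sqrt{- \frac{167796}{3995}} = \frac{6 i \sqrt{18620695}}{3995}$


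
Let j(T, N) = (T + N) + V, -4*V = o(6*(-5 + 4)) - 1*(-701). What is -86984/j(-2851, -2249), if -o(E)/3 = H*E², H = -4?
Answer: 347936/21533 ≈ 16.158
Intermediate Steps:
o(E) = 12*E² (o(E) = -(-12)*E² = 12*E²)
V = -1133/4 (V = -(12*(6*(-5 + 4))² - 1*(-701))/4 = -(12*(6*(-1))² + 701)/4 = -(12*(-6)² + 701)/4 = -(12*36 + 701)/4 = -(432 + 701)/4 = -¼*1133 = -1133/4 ≈ -283.25)
j(T, N) = -1133/4 + N + T (j(T, N) = (T + N) - 1133/4 = (N + T) - 1133/4 = -1133/4 + N + T)
-86984/j(-2851, -2249) = -86984/(-1133/4 - 2249 - 2851) = -86984/(-21533/4) = -86984*(-4/21533) = 347936/21533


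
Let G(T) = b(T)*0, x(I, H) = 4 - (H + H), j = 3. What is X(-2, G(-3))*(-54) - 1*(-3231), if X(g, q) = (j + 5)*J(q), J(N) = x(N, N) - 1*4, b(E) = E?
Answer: 3231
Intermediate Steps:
x(I, H) = 4 - 2*H
J(N) = -2*N (J(N) = (4 - 2*N) - 1*4 = (4 - 2*N) - 4 = -2*N)
G(T) = 0 (G(T) = T*0 = 0)
X(g, q) = -16*q (X(g, q) = (3 + 5)*(-2*q) = 8*(-2*q) = -16*q)
X(-2, G(-3))*(-54) - 1*(-3231) = -16*0*(-54) - 1*(-3231) = 0*(-54) + 3231 = 0 + 3231 = 3231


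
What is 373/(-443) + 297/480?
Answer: -15823/70880 ≈ -0.22324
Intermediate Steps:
373/(-443) + 297/480 = 373*(-1/443) + 297*(1/480) = -373/443 + 99/160 = -15823/70880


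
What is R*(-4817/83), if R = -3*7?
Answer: 101157/83 ≈ 1218.8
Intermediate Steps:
R = -21
R*(-4817/83) = -(-101157)/83 = -21*(-4817/83) = 101157/83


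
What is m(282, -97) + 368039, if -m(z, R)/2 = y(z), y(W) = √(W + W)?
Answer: 368039 - 4*√141 ≈ 3.6799e+5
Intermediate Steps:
y(W) = √2*√W (y(W) = √(2*W) = √2*√W)
m(z, R) = -2*√2*√z
m(282, -97) + 368039 = -2*√2*√282 + 368039 = -4*√141 + 368039 = 368039 - 4*√141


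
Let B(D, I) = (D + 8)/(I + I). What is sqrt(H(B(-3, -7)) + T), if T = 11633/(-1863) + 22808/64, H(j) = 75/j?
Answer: sqrt(96071414)/828 ≈ 11.838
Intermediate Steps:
B(D, I) = (8 + D)/(2*I) (B(D, I) = (8 + D)/((2*I)) = (8 + D)*(1/(2*I)) = (8 + D)/(2*I))
T = 5218349/14904 (T = 11633*(-1/1863) + 22808*(1/64) = -11633/1863 + 2851/8 = 5218349/14904 ≈ 350.13)
sqrt(H(B(-3, -7)) + T) = sqrt(75/(((1/2)*(8 - 3)/(-7))) + 5218349/14904) = sqrt(75/(((1/2)*(-1/7)*5)) + 5218349/14904) = sqrt(75/(-5/14) + 5218349/14904) = sqrt(75*(-14/5) + 5218349/14904) = sqrt(-210 + 5218349/14904) = sqrt(2088509/14904) = sqrt(96071414)/828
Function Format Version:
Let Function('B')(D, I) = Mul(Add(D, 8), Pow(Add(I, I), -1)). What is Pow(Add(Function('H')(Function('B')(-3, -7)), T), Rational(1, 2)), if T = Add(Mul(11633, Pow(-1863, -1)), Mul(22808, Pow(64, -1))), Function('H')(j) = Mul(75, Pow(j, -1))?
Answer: Mul(Rational(1, 828), Pow(96071414, Rational(1, 2))) ≈ 11.838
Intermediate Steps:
Function('B')(D, I) = Mul(Rational(1, 2), Pow(I, -1), Add(8, D)) (Function('B')(D, I) = Mul(Add(8, D), Pow(Mul(2, I), -1)) = Mul(Add(8, D), Mul(Rational(1, 2), Pow(I, -1))) = Mul(Rational(1, 2), Pow(I, -1), Add(8, D)))
T = Rational(5218349, 14904) (T = Add(Mul(11633, Rational(-1, 1863)), Mul(22808, Rational(1, 64))) = Add(Rational(-11633, 1863), Rational(2851, 8)) = Rational(5218349, 14904) ≈ 350.13)
Pow(Add(Function('H')(Function('B')(-3, -7)), T), Rational(1, 2)) = Pow(Add(Mul(75, Pow(Mul(Rational(1, 2), Pow(-7, -1), Add(8, -3)), -1)), Rational(5218349, 14904)), Rational(1, 2)) = Pow(Add(Mul(75, Pow(Mul(Rational(1, 2), Rational(-1, 7), 5), -1)), Rational(5218349, 14904)), Rational(1, 2)) = Pow(Add(Mul(75, Pow(Rational(-5, 14), -1)), Rational(5218349, 14904)), Rational(1, 2)) = Pow(Add(Mul(75, Rational(-14, 5)), Rational(5218349, 14904)), Rational(1, 2)) = Pow(Add(-210, Rational(5218349, 14904)), Rational(1, 2)) = Pow(Rational(2088509, 14904), Rational(1, 2)) = Mul(Rational(1, 828), Pow(96071414, Rational(1, 2)))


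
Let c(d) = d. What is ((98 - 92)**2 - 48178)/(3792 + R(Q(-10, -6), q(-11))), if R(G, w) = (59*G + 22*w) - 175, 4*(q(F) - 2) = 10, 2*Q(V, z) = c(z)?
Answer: -48142/3539 ≈ -13.603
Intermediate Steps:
Q(V, z) = z/2
q(F) = 9/2 (q(F) = 2 + (1/4)*10 = 2 + 5/2 = 9/2)
R(G, w) = -175 + 22*w + 59*G (R(G, w) = (22*w + 59*G) - 175 = -175 + 22*w + 59*G)
((98 - 92)**2 - 48178)/(3792 + R(Q(-10, -6), q(-11))) = ((98 - 92)**2 - 48178)/(3792 + (-175 + 22*(9/2) + 59*((1/2)*(-6)))) = (6**2 - 48178)/(3792 + (-175 + 99 + 59*(-3))) = (36 - 48178)/(3792 + (-175 + 99 - 177)) = -48142/(3792 - 253) = -48142/3539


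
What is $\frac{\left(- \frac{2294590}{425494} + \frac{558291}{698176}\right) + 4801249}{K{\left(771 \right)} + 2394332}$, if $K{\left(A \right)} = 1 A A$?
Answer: $\frac{713152115253491985}{443936947660977856} \approx 1.6064$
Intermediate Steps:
$K{\left(A \right)} = A^{2}$ ($K{\left(A \right)} = A A = A^{2}$)
$\frac{\left(- \frac{2294590}{425494} + \frac{558291}{698176}\right) + 4801249}{K{\left(771 \right)} + 2394332} = \frac{\left(- \frac{2294590}{425494} + \frac{558291}{698176}\right) + 4801249}{771^{2} + 2394332} = \frac{\left(\left(-2294590\right) \frac{1}{425494} + 558291 \cdot \frac{1}{698176}\right) + 4801249}{594441 + 2394332} = \frac{\left(- \frac{1147295}{212747} + \frac{558291}{698176}\right) + 4801249}{2988773} = \left(- \frac{682239098543}{148534849472} + 4801249\right) \frac{1}{2988773} = \frac{713152115253491985}{148534849472} \cdot \frac{1}{2988773} = \frac{713152115253491985}{443936947660977856}$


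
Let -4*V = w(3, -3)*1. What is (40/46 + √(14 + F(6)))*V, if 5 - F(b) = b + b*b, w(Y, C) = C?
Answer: 15/23 + 3*I*√23/4 ≈ 0.65217 + 3.5969*I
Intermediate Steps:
F(b) = 5 - b - b² (F(b) = 5 - (b + b*b) = 5 - (b + b²) = 5 + (-b - b²) = 5 - b - b²)
V = ¾ (V = -(-3)/4 = -¼*(-3) = ¾ ≈ 0.75000)
(40/46 + √(14 + F(6)))*V = (40/46 + √(14 + (5 - 1*6 - 1*6²)))*(¾) = (40*(1/46) + √(14 + (5 - 6 - 1*36)))*(¾) = (20/23 + √(14 + (5 - 6 - 36)))*(¾) = (20/23 + √(14 - 37))*(¾) = (20/23 + √(-23))*(¾) = (20/23 + I*√23)*(¾) = 15/23 + 3*I*√23/4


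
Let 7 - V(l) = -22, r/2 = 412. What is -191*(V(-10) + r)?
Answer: -162923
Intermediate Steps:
r = 824 (r = 2*412 = 824)
V(l) = 29 (V(l) = 7 - 1*(-22) = 7 + 22 = 29)
-191*(V(-10) + r) = -191*(29 + 824) = -191*853 = -162923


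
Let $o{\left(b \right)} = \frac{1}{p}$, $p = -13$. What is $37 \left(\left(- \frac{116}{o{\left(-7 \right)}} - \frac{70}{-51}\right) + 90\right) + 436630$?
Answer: $\frac{25286146}{51} \approx 4.9581 \cdot 10^{5}$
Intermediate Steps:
$o{\left(b \right)} = - \frac{1}{13}$ ($o{\left(b \right)} = \frac{1}{-13} = - \frac{1}{13}$)
$37 \left(\left(- \frac{116}{o{\left(-7 \right)}} - \frac{70}{-51}\right) + 90\right) + 436630 = 37 \left(\left(- \frac{116}{- \frac{1}{13}} - \frac{70}{-51}\right) + 90\right) + 436630 = 37 \left(\left(\left(-116\right) \left(-13\right) - - \frac{70}{51}\right) + 90\right) + 436630 = 37 \left(\left(1508 + \frac{70}{51}\right) + 90\right) + 436630 = 37 \left(\frac{76978}{51} + 90\right) + 436630 = 37 \cdot \frac{81568}{51} + 436630 = \frac{3018016}{51} + 436630 = \frac{25286146}{51}$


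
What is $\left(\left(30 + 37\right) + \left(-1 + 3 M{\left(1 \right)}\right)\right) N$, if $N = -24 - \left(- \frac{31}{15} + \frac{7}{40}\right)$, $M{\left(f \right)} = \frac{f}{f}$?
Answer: $- \frac{61019}{40} \approx -1525.5$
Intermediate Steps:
$M{\left(f \right)} = 1$
$N = - \frac{2653}{120}$ ($N = -24 - - \frac{227}{120} = -24 + \left(- \frac{7}{40} + \frac{31}{15}\right) = -24 + \frac{227}{120} = - \frac{2653}{120} \approx -22.108$)
$\left(\left(30 + 37\right) + \left(-1 + 3 M{\left(1 \right)}\right)\right) N = \left(\left(30 + 37\right) + \left(-1 + 3 \cdot 1\right)\right) \left(- \frac{2653}{120}\right) = \left(67 + \left(-1 + 3\right)\right) \left(- \frac{2653}{120}\right) = \left(67 + 2\right) \left(- \frac{2653}{120}\right) = 69 \left(- \frac{2653}{120}\right) = - \frac{61019}{40}$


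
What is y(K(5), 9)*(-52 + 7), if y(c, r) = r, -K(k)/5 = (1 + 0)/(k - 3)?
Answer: -405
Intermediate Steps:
K(k) = -5/(-3 + k) (K(k) = -5*(1 + 0)/(k - 3) = -5/(-3 + k))
y(K(5), 9)*(-52 + 7) = 9*(-52 + 7) = 9*(-45) = -405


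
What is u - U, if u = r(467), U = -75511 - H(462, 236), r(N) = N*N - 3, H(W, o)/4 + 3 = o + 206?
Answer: 295353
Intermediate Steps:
H(W, o) = 812 + 4*o (H(W, o) = -12 + 4*(o + 206) = -12 + 4*(206 + o) = -12 + (824 + 4*o) = 812 + 4*o)
r(N) = -3 + N**2 (r(N) = N**2 - 3 = -3 + N**2)
U = -77267 (U = -75511 - (812 + 4*236) = -75511 - (812 + 944) = -75511 - 1*1756 = -75511 - 1756 = -77267)
u = 218086 (u = -3 + 467**2 = -3 + 218089 = 218086)
u - U = 218086 - 1*(-77267) = 218086 + 77267 = 295353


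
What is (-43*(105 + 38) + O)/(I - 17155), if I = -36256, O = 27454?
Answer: -21305/53411 ≈ -0.39889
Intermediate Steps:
(-43*(105 + 38) + O)/(I - 17155) = (-43*(105 + 38) + 27454)/(-36256 - 17155) = (-43*143 + 27454)/(-53411) = (-6149 + 27454)*(-1/53411) = 21305*(-1/53411) = -21305/53411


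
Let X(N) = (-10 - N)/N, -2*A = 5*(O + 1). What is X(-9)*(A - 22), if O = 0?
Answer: -49/18 ≈ -2.7222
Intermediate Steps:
A = -5/2 (A = -5*(0 + 1)/2 = -5/2 ≈ -2.5000)
X(N) = (-10 - N)/N
X(-9)*(A - 22) = ((-10 - 1*(-9))/(-9))*(-5/2 - 22) = -(-10 + 9)/9*(-49/2) = -1/9*(-1)*(-49/2) = (1/9)*(-49/2) = -49/18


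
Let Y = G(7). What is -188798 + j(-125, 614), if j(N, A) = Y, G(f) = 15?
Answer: -188783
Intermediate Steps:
Y = 15
j(N, A) = 15
-188798 + j(-125, 614) = -188798 + 15 = -188783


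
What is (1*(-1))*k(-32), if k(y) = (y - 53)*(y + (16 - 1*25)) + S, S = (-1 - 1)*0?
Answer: -3485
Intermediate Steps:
S = 0 (S = -2*0 = 0)
k(y) = (-53 + y)*(-9 + y) (k(y) = (y - 53)*(y + (16 - 1*25)) + 0 = (-53 + y)*(y + (16 - 25)) + 0 = (-53 + y)*(y - 9) + 0 = (-53 + y)*(-9 + y) + 0 = (-53 + y)*(-9 + y))
(1*(-1))*k(-32) = (1*(-1))*(477 + (-32)**2 - 62*(-32)) = -(477 + 1024 + 1984) = -1*3485 = -3485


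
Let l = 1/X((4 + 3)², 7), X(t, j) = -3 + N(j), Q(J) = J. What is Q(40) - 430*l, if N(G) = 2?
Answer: 470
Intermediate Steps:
X(t, j) = -1 (X(t, j) = -3 + 2 = -1)
l = -1 (l = 1/(-1) = -1)
Q(40) - 430*l = 40 - 430*(-1) = 40 + 430 = 470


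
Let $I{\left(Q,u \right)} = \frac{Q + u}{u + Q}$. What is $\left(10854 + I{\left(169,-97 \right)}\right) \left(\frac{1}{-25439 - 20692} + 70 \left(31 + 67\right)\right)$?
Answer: $\frac{3435158743445}{46131} \approx 7.4465 \cdot 10^{7}$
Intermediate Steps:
$I{\left(Q,u \right)} = 1$ ($I{\left(Q,u \right)} = \frac{Q + u}{Q + u} = 1$)
$\left(10854 + I{\left(169,-97 \right)}\right) \left(\frac{1}{-25439 - 20692} + 70 \left(31 + 67\right)\right) = \left(10854 + 1\right) \left(\frac{1}{-25439 - 20692} + 70 \left(31 + 67\right)\right) = 10855 \left(\frac{1}{-46131} + 70 \cdot 98\right) = 10855 \left(- \frac{1}{46131} + 6860\right) = 10855 \cdot \frac{316458659}{46131} = \frac{3435158743445}{46131}$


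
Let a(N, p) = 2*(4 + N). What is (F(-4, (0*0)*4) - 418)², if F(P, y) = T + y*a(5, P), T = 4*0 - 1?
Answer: 175561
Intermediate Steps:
T = -1 (T = 0 - 1 = -1)
a(N, p) = 8 + 2*N
F(P, y) = -1 + 18*y (F(P, y) = -1 + y*(8 + 2*5) = -1 + y*(8 + 10) = -1 + y*18 = -1 + 18*y)
(F(-4, (0*0)*4) - 418)² = ((-1 + 18*((0*0)*4)) - 418)² = ((-1 + 18*(0*4)) - 418)² = ((-1 + 18*0) - 418)² = ((-1 + 0) - 418)² = (-1 - 418)² = (-419)² = 175561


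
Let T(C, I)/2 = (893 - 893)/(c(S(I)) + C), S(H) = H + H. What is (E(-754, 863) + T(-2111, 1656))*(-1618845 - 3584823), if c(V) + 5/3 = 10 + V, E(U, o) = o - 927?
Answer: 333034752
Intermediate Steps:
E(U, o) = -927 + o
S(H) = 2*H
c(V) = 25/3 + V (c(V) = -5/3 + (10 + V) = 25/3 + V)
T(C, I) = 0 (T(C, I) = 2*((893 - 893)/((25/3 + 2*I) + C)) = 2*(0/(25/3 + C + 2*I)) = 2*0 = 0)
(E(-754, 863) + T(-2111, 1656))*(-1618845 - 3584823) = ((-927 + 863) + 0)*(-1618845 - 3584823) = (-64 + 0)*(-5203668) = -64*(-5203668) = 333034752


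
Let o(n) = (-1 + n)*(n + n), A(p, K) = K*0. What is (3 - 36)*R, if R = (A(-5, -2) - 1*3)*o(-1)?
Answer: 396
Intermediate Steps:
A(p, K) = 0
o(n) = 2*n*(-1 + n) (o(n) = (-1 + n)*(2*n) = 2*n*(-1 + n))
R = -12 (R = (0 - 1*3)*(2*(-1)*(-1 - 1)) = (0 - 3)*(2*(-1)*(-2)) = -3*4 = -12)
(3 - 36)*R = (3 - 36)*(-12) = -33*(-12) = 396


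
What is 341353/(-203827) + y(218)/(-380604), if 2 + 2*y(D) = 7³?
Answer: -259910139431/155154743016 ≈ -1.6752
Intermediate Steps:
y(D) = 341/2 (y(D) = -1 + (½)*7³ = -1 + (½)*343 = -1 + 343/2 = 341/2)
341353/(-203827) + y(218)/(-380604) = 341353/(-203827) + (341/2)/(-380604) = 341353*(-1/203827) + (341/2)*(-1/380604) = -341353/203827 - 341/761208 = -259910139431/155154743016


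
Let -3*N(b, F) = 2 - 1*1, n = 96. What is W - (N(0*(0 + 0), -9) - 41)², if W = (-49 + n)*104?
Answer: 28616/9 ≈ 3179.6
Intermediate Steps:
N(b, F) = -⅓ (N(b, F) = -(2 - 1*1)/3 = -(2 - 1)/3 = -⅓*1 = -⅓)
W = 4888 (W = (-49 + 96)*104 = 47*104 = 4888)
W - (N(0*(0 + 0), -9) - 41)² = 4888 - (-⅓ - 41)² = 4888 - (-124/3)² = 4888 - 1*15376/9 = 4888 - 15376/9 = 28616/9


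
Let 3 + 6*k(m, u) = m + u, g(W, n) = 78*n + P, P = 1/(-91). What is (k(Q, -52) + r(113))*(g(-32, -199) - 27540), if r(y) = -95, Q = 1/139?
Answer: 56738031997/12649 ≈ 4.4856e+6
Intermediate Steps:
Q = 1/139 ≈ 0.0071942
P = -1/91 ≈ -0.010989
g(W, n) = -1/91 + 78*n (g(W, n) = 78*n - 1/91 = -1/91 + 78*n)
k(m, u) = -½ + m/6 + u/6 (k(m, u) = -½ + (m + u)/6 = -½ + (m/6 + u/6) = -½ + m/6 + u/6)
(k(Q, -52) + r(113))*(g(-32, -199) - 27540) = ((-½ + (⅙)*(1/139) + (⅙)*(-52)) - 95)*((-1/91 + 78*(-199)) - 27540) = ((-½ + 1/834 - 26/3) - 95)*((-1/91 - 15522) - 27540) = (-1274/139 - 95)*(-1412503/91 - 27540) = -14479/139*(-3918643/91) = 56738031997/12649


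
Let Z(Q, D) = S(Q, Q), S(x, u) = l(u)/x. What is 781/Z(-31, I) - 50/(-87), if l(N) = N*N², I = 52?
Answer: 115997/83607 ≈ 1.3874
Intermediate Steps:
l(N) = N³
S(x, u) = u³/x
Z(Q, D) = Q² (Z(Q, D) = Q³/Q = Q²)
781/Z(-31, I) - 50/(-87) = 781/((-31)²) - 50/(-87) = 781/961 - 50*(-1/87) = 781*(1/961) + 50/87 = 781/961 + 50/87 = 115997/83607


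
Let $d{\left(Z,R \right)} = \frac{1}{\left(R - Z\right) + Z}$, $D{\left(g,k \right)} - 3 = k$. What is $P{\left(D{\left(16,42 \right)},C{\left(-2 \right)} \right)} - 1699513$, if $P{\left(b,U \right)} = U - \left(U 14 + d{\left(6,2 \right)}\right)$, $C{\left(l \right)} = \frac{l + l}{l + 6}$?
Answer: $- \frac{3399001}{2} \approx -1.6995 \cdot 10^{6}$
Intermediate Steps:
$D{\left(g,k \right)} = 3 + k$
$C{\left(l \right)} = \frac{2 l}{6 + l}$
$d{\left(Z,R \right)} = \frac{1}{R}$
$P{\left(b,U \right)} = - \frac{1}{2} - 13 U$ ($P{\left(b,U \right)} = U - \left(U 14 + \frac{1}{2}\right) = U - \left(14 U + \frac{1}{2}\right) = U - \left(\frac{1}{2} + 14 U\right) = - \frac{1}{2} - 13 U$)
$P{\left(D{\left(16,42 \right)},C{\left(-2 \right)} \right)} - 1699513 = \left(- \frac{1}{2} - 13 \cdot 2 \left(-2\right) \frac{1}{6 - 2}\right) - 1699513 = \left(- \frac{1}{2} - 13 \cdot 2 \left(-2\right) \frac{1}{4}\right) - 1699513 = \left(- \frac{1}{2} - -13\right) - 1699513 = \left(- \frac{1}{2} + 13\right) - 1699513 = \frac{25}{2} - 1699513 = - \frac{3399001}{2}$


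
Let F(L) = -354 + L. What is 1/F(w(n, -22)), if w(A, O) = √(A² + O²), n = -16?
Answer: -177/62288 - √185/62288 ≈ -0.0030600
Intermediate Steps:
1/F(w(n, -22)) = 1/(-354 + √((-16)² + (-22)²)) = 1/(-354 + √(256 + 484)) = 1/(-354 + √740) = 1/(-354 + 2*√185)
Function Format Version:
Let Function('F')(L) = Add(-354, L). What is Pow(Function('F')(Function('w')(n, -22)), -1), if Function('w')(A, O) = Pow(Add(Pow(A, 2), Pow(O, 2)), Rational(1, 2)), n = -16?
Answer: Add(Rational(-177, 62288), Mul(Rational(-1, 62288), Pow(185, Rational(1, 2)))) ≈ -0.0030600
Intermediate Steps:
Pow(Function('F')(Function('w')(n, -22)), -1) = Pow(Add(-354, Pow(Add(Pow(-16, 2), Pow(-22, 2)), Rational(1, 2))), -1) = Pow(Add(-354, Pow(Add(256, 484), Rational(1, 2))), -1) = Pow(Add(-354, Pow(740, Rational(1, 2))), -1) = Pow(Add(-354, Mul(2, Pow(185, Rational(1, 2)))), -1)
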